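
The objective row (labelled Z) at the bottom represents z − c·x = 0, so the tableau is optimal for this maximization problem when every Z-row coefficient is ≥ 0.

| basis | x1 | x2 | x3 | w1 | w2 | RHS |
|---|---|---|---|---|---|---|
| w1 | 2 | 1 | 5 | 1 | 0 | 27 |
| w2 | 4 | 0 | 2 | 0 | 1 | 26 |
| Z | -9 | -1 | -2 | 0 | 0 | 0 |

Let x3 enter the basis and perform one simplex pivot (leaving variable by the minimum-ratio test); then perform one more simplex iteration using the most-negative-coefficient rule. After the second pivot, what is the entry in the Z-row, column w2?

41/16

Ratio test on column x3 — row 1: 27/5 = 27/5; row 2: 26/2 = 13. Minimum is 27/5 at row 1 (w1 leaves); pivot element 5.
Divide row 1 by 5; eliminate column x3 from the other rows.
Second iteration: most negative Z-row entry is -41/5 in column x1, so x1 enters.
Ratio test on column x1 — row 1: (27/5)/(2/5) = 27/2; row 2: (76/5)/(16/5) = 19/4. Minimum is 19/4 at row 2 (w2 leaves); pivot element 16/5.
Divide row 2 by 16/5; eliminate column x1 from the other rows.
After both pivots, the entry at the Z-row, column w2 is 41/16.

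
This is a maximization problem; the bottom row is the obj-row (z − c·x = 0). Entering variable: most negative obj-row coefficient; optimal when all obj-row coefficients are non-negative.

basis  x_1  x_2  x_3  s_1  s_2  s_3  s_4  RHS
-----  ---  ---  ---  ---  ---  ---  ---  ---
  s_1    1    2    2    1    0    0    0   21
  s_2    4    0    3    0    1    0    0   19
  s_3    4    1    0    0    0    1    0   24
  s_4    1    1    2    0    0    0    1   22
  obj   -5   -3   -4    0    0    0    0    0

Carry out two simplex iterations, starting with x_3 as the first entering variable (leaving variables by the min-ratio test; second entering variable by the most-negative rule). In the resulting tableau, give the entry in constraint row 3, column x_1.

Ratio test on column x_3 — row 1: 21/2 = 21/2; row 2: 19/3 = 19/3; row 3: entry 0 ≤ 0; row 4: 22/2 = 11. Minimum is 19/3 at row 2 (s_2 leaves); pivot element 3.
Divide row 2 by 3; eliminate column x_3 from the other rows.
Second iteration: most negative obj-row entry is -3 in column x_2, so x_2 enters.
Ratio test on column x_2 — row 1: (25/3)/2 = 25/6; row 2: entry 0 ≤ 0; row 3: 24/1 = 24; row 4: (28/3)/1 = 28/3. Minimum is 25/6 at row 1 (s_1 leaves); pivot element 2.
Divide row 1 by 2; eliminate column x_2 from the other rows.
After both pivots, the entry at constraint row 3, column x_1 is 29/6.

29/6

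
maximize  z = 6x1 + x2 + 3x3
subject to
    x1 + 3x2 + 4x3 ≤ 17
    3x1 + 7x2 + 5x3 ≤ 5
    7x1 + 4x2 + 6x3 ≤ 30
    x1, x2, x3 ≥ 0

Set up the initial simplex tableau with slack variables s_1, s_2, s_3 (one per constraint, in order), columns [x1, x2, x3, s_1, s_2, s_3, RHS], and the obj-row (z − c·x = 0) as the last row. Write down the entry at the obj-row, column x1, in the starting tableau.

The obj-row carries the negated objective coefficients: the x1 entry is -6.

-6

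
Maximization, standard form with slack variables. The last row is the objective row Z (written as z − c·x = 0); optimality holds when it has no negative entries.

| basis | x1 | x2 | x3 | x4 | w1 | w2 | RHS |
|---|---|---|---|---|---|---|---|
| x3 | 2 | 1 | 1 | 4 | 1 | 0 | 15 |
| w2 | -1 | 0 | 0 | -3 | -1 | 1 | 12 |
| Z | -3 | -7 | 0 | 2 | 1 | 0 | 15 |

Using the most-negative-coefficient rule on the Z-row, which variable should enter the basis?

Negative Z-row entries: x1: -3, x2: -7.
The most negative is -7 in column x2, so x2 enters.

x2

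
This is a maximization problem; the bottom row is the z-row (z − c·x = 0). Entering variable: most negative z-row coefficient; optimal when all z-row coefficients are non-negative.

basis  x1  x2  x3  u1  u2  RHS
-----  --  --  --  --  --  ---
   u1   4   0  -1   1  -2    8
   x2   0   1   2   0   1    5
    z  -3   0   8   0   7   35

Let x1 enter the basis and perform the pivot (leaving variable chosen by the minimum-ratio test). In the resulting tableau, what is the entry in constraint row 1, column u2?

Ratio test on column x1 — row 1: 8/4 = 2; row 2: entry 0 ≤ 0. Minimum is 2 at row 1 (u1 leaves); pivot element 4.
Divide row 1 by 4; eliminate column x1 from the other rows.
In the new row 1, the u2 entry is the old entry divided by the pivot: (-2)/4 = -1/2.

-1/2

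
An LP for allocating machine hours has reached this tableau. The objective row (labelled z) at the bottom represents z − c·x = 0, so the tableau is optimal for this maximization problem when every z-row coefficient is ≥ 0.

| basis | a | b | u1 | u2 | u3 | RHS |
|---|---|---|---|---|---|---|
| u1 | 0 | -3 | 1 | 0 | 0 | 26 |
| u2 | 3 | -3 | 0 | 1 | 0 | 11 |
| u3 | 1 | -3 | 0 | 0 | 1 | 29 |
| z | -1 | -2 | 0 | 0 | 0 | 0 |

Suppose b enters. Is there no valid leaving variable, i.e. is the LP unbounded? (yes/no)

yes

Every constraint-row entry in column b is ≤ 0, so increasing b is unbounded.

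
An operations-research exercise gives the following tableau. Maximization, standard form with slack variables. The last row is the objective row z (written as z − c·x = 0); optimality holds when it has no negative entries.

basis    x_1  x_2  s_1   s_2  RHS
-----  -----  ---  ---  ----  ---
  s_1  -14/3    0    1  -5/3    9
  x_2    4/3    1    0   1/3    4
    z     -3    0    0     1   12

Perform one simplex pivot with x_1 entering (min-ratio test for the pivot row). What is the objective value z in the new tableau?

Ratio test on column x_1 — row 1: entry -14/3 ≤ 0; row 2: 4/(4/3) = 3. Minimum is 3 at row 2 (x_2 leaves); pivot element 4/3.
Pivot on row 2; the z-row RHS becomes 12 − (-3)·3 = 21.

21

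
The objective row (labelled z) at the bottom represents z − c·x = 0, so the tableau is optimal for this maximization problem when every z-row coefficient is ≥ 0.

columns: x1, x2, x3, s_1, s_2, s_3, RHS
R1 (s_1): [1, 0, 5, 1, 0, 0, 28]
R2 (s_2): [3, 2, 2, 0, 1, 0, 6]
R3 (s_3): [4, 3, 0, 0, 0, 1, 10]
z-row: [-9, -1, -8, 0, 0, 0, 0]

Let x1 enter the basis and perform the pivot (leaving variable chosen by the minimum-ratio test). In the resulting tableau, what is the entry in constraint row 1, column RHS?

Ratio test on column x1 — row 1: 28/1 = 28; row 2: 6/3 = 2; row 3: 10/4 = 5/2. Minimum is 2 at row 2 (s_2 leaves); pivot element 3.
Divide row 2 by 3; eliminate column x1 from the other rows.
Row 1 update in column RHS: 28 − 1·2 = 26.

26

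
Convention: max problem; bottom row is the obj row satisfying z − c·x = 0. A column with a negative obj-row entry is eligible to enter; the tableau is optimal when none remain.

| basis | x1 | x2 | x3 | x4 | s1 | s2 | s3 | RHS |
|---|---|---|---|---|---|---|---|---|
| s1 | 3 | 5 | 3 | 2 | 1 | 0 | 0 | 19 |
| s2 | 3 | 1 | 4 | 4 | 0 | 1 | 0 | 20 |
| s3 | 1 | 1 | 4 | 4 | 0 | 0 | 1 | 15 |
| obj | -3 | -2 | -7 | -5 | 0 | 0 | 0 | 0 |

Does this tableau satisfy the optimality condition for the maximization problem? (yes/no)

The obj-row has a negative entry -7 in column x3, so it is not optimal.

no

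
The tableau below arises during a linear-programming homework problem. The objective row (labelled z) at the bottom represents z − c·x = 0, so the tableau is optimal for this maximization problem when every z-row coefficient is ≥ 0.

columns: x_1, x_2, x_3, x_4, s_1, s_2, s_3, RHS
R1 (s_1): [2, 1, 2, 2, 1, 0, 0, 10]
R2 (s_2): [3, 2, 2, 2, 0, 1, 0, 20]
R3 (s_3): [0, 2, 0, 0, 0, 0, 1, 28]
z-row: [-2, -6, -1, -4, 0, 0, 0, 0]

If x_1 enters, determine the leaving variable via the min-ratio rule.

s_1

Column x_1 entries and ratios — s_1: 10/2 = 5; s_2: 20/3 = 20/3; s_3: 0 ≤ 0, skip.
Smallest ratio is 5 in the row of s_1, so s_1 leaves.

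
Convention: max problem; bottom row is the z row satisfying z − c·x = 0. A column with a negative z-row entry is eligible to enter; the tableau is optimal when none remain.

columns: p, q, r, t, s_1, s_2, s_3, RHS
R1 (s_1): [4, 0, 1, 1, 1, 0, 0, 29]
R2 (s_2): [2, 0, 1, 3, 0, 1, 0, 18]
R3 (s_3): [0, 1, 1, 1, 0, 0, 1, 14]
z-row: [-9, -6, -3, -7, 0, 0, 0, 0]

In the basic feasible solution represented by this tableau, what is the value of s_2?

s_2 is basic (row 2); its value is the RHS of that row, 18.

18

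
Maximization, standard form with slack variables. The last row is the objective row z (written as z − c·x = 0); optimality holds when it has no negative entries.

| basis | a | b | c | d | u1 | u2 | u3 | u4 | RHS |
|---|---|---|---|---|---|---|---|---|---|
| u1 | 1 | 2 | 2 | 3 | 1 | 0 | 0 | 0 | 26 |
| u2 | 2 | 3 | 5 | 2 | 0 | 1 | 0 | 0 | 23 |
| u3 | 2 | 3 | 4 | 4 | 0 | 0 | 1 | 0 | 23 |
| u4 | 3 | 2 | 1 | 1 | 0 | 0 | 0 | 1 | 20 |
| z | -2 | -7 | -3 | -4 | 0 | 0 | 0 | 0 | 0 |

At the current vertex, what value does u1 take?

u1 is basic (row 1); its value is the RHS of that row, 26.

26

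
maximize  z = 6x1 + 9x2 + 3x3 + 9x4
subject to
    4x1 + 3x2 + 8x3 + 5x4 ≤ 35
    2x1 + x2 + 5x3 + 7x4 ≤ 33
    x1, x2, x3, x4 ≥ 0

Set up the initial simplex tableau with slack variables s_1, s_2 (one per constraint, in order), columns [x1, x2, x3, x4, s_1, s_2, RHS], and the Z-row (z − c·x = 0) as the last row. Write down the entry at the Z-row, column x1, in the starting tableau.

The Z-row carries the negated objective coefficients: the x1 entry is -6.

-6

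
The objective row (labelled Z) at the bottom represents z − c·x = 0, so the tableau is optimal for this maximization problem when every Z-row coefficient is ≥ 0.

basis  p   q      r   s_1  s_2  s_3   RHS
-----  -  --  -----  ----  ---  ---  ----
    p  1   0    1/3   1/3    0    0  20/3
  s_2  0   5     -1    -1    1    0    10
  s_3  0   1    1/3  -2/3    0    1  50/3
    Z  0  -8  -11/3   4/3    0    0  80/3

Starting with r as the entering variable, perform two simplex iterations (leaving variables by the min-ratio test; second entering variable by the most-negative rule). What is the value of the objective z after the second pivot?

148

Ratio test on column r — row 1: (20/3)/(1/3) = 20; row 2: entry -1 ≤ 0; row 3: (50/3)/(1/3) = 50. Minimum is 20 at row 1 (p leaves); pivot element 1/3.
Pivot on row 1; the Z-row RHS becomes 80/3 − (-11/3)·20 = 100.
Next entering variable (most negative Z-row entry -8): q.
Ratio test on column q — row 1: entry 0 ≤ 0; row 2: 30/5 = 6; row 3: 10/1 = 10. Minimum is 6 at row 2 (s_2 leaves); pivot element 5.
After the second pivot the Z-row RHS is 100 − (-8)·6 = 148.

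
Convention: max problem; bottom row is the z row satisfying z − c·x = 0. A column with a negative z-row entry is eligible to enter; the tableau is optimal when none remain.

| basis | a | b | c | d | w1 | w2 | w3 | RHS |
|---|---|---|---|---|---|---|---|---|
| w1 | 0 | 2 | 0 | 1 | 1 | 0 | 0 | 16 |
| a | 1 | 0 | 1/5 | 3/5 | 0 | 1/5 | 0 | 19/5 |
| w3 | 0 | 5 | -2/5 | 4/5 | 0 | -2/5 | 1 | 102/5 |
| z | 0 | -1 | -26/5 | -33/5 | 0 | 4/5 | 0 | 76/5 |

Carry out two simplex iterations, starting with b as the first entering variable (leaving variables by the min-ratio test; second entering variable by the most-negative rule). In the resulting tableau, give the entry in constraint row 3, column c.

-2/15

Ratio test on column b — row 1: 16/2 = 8; row 2: entry 0 ≤ 0; row 3: (102/5)/5 = 102/25. Minimum is 102/25 at row 3 (w3 leaves); pivot element 5.
Divide row 3 by 5; eliminate column b from the other rows.
Second iteration: most negative z-row entry is -161/25 in column d, so d enters.
Ratio test on column d — row 1: (196/25)/(17/25) = 196/17; row 2: (19/5)/(3/5) = 19/3; row 3: (102/25)/(4/25) = 51/2. Minimum is 19/3 at row 2 (a leaves); pivot element 3/5.
Divide row 2 by 3/5; eliminate column d from the other rows.
After both pivots, the entry at constraint row 3, column c is -2/15.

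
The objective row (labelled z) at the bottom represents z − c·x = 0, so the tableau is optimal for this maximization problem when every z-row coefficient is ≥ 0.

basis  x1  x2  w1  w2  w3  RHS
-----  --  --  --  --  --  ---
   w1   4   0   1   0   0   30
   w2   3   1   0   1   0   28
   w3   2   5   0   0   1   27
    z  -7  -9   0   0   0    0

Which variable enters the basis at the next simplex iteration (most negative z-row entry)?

Negative z-row entries: x1: -7, x2: -9.
The most negative is -9 in column x2, so x2 enters.

x2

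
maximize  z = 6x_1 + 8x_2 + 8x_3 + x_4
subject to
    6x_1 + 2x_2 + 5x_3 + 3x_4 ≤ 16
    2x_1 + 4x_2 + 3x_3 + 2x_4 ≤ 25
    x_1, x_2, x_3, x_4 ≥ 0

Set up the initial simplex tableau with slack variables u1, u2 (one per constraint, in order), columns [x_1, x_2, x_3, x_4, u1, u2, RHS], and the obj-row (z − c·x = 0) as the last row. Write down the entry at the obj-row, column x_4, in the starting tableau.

-1

The obj-row carries the negated objective coefficients: the x_4 entry is -1.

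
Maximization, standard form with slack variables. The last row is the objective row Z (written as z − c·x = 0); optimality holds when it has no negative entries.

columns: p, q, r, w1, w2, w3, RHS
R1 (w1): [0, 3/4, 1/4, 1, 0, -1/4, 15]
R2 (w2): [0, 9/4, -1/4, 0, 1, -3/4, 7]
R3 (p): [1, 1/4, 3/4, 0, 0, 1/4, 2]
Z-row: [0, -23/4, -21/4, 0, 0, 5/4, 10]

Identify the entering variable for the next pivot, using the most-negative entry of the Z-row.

Negative Z-row entries: q: -23/4, r: -21/4.
The most negative is -23/4 in column q, so q enters.

q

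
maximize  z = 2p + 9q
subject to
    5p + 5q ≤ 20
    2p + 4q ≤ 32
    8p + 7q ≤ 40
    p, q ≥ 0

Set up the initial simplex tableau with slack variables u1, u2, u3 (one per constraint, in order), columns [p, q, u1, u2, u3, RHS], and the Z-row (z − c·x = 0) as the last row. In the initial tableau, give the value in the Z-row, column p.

The Z-row carries the negated objective coefficients: the p entry is -2.

-2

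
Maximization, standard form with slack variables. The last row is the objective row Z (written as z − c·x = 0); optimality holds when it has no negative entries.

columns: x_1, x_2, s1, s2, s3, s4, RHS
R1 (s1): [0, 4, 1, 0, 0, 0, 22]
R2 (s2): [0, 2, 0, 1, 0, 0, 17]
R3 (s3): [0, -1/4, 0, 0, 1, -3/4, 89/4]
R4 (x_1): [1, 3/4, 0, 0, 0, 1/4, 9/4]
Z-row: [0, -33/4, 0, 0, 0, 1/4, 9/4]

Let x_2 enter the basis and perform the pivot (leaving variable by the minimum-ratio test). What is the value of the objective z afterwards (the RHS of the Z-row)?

27

Ratio test on column x_2 — row 1: 22/4 = 11/2; row 2: 17/2 = 17/2; row 3: entry -1/4 ≤ 0; row 4: (9/4)/(3/4) = 3. Minimum is 3 at row 4 (x_1 leaves); pivot element 3/4.
Pivot on row 4; the Z-row RHS becomes 9/4 − (-33/4)·3 = 27.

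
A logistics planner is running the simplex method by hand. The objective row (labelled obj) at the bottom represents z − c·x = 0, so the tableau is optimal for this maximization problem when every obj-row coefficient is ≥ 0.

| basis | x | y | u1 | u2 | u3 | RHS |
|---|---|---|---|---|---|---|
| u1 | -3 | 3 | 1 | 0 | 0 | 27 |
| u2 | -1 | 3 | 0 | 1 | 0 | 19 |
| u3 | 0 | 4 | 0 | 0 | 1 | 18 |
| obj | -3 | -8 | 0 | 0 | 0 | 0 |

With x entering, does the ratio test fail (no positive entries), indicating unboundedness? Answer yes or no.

yes

Every constraint-row entry in column x is ≤ 0, so increasing x is unbounded.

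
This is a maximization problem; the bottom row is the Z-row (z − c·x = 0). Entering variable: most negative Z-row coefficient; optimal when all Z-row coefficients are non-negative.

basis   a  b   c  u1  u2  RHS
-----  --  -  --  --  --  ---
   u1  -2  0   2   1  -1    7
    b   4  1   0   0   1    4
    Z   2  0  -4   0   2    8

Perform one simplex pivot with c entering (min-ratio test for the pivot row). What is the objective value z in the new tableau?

22

Ratio test on column c — row 1: 7/2 = 7/2; row 2: entry 0 ≤ 0. Minimum is 7/2 at row 1 (u1 leaves); pivot element 2.
Pivot on row 1; the Z-row RHS becomes 8 − (-4)·(7/2) = 22.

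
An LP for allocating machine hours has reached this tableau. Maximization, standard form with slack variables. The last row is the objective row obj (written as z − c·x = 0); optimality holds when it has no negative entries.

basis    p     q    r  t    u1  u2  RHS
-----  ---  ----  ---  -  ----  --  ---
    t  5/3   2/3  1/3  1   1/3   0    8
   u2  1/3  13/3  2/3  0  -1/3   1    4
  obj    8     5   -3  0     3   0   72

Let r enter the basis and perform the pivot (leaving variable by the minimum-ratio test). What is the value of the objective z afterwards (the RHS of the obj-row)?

Ratio test on column r — row 1: 8/(1/3) = 24; row 2: 4/(2/3) = 6. Minimum is 6 at row 2 (u2 leaves); pivot element 2/3.
Pivot on row 2; the obj-row RHS becomes 72 − (-3)·6 = 90.

90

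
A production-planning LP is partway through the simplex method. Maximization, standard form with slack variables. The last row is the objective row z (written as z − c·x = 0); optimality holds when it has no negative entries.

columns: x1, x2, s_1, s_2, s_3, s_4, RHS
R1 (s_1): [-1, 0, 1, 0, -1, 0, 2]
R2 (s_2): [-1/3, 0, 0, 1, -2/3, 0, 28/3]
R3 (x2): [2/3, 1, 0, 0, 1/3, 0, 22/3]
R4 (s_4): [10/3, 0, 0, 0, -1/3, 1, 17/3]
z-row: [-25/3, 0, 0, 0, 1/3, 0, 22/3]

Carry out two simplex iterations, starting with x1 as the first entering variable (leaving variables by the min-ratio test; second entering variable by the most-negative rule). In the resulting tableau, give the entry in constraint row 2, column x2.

Ratio test on column x1 — row 1: entry -1 ≤ 0; row 2: entry -1/3 ≤ 0; row 3: (22/3)/(2/3) = 11; row 4: (17/3)/(10/3) = 17/10. Minimum is 17/10 at row 4 (s_4 leaves); pivot element 10/3.
Divide row 4 by 10/3; eliminate column x1 from the other rows.
Second iteration: most negative z-row entry is -1/2 in column s_3, so s_3 enters.
Ratio test on column s_3 — row 1: entry -11/10 ≤ 0; row 2: entry -7/10 ≤ 0; row 3: (31/5)/(2/5) = 31/2; row 4: entry -1/10 ≤ 0. Minimum is 31/2 at row 3 (x2 leaves); pivot element 2/5.
Divide row 3 by 2/5; eliminate column s_3 from the other rows.
After both pivots, the entry at constraint row 2, column x2 is 7/4.

7/4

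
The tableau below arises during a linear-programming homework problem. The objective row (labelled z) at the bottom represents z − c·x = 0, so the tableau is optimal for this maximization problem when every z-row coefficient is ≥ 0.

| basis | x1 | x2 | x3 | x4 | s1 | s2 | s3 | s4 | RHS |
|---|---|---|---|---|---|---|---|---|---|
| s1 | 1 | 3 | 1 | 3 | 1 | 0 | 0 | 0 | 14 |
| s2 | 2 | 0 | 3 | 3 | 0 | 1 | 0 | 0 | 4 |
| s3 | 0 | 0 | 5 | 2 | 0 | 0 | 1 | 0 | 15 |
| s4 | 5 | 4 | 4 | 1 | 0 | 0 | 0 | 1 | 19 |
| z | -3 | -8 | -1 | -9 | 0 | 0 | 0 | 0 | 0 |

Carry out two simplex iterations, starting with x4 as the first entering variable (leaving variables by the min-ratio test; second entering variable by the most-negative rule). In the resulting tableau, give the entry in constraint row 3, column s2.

Ratio test on column x4 — row 1: 14/3 = 14/3; row 2: 4/3 = 4/3; row 3: 15/2 = 15/2; row 4: 19/1 = 19. Minimum is 4/3 at row 2 (s2 leaves); pivot element 3.
Divide row 2 by 3; eliminate column x4 from the other rows.
Second iteration: most negative z-row entry is -8 in column x2, so x2 enters.
Ratio test on column x2 — row 1: 10/3 = 10/3; row 2: entry 0 ≤ 0; row 3: entry 0 ≤ 0; row 4: (53/3)/4 = 53/12. Minimum is 10/3 at row 1 (s1 leaves); pivot element 3.
Divide row 1 by 3; eliminate column x2 from the other rows.
After both pivots, the entry at constraint row 3, column s2 is -2/3.

-2/3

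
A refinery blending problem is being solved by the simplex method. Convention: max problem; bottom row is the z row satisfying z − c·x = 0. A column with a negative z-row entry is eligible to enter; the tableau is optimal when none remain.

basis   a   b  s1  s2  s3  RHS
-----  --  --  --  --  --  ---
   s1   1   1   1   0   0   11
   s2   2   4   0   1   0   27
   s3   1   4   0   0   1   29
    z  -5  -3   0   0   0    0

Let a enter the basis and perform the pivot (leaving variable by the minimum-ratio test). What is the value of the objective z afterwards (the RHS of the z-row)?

Ratio test on column a — row 1: 11/1 = 11; row 2: 27/2 = 27/2; row 3: 29/1 = 29. Minimum is 11 at row 1 (s1 leaves); pivot element 1.
Pivot on row 1; the z-row RHS becomes 0 − (-5)·11 = 55.

55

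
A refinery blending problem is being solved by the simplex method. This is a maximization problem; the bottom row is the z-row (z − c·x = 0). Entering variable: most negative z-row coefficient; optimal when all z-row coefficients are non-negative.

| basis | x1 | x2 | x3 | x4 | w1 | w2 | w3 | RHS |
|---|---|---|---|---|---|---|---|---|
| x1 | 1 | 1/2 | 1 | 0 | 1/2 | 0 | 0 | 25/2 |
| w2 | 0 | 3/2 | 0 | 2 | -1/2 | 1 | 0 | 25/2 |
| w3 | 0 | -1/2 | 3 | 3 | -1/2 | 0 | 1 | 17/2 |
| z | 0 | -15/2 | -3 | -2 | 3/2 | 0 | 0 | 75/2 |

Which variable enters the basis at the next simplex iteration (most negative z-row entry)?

Negative z-row entries: x2: -15/2, x3: -3, x4: -2.
The most negative is -15/2 in column x2, so x2 enters.

x2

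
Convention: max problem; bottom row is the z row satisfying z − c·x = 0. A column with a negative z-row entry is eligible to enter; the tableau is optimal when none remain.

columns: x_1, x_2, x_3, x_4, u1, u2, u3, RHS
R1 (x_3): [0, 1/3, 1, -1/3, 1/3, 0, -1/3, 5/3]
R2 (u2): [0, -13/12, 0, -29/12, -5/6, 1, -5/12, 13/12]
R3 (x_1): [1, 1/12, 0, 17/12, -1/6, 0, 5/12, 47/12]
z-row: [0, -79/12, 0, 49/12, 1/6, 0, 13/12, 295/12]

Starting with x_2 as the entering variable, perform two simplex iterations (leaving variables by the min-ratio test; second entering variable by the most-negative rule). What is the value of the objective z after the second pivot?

96

Ratio test on column x_2 — row 1: (5/3)/(1/3) = 5; row 2: entry -13/12 ≤ 0; row 3: (47/12)/(1/12) = 47. Minimum is 5 at row 1 (x_3 leaves); pivot element 1/3.
Pivot on row 1; the z-row RHS becomes 295/12 − (-79/12)·5 = 115/2.
Next entering variable (most negative z-row entry -11/2): u3.
Ratio test on column u3 — row 1: entry -1 ≤ 0; row 2: entry -3/2 ≤ 0; row 3: (7/2)/(1/2) = 7. Minimum is 7 at row 3 (x_1 leaves); pivot element 1/2.
After the second pivot the z-row RHS is 115/2 − (-11/2)·7 = 96.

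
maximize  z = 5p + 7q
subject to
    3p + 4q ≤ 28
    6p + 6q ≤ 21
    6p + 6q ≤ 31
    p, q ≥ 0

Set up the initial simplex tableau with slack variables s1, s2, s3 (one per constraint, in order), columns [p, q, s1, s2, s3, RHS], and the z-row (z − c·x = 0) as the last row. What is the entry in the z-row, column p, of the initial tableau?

The z-row carries the negated objective coefficients: the p entry is -5.

-5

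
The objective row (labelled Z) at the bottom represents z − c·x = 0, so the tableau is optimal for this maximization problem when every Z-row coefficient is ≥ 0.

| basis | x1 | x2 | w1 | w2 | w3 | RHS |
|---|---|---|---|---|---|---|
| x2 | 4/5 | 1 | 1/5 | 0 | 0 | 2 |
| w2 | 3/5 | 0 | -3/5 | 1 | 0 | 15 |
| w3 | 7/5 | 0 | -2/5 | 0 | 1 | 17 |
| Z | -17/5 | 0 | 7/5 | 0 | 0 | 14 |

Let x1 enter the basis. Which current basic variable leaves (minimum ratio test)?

Column x1 entries and ratios — x2: 2/(4/5) = 5/2; w2: 15/(3/5) = 25; w3: 17/(7/5) = 85/7.
Smallest ratio is 5/2 in the row of x2, so x2 leaves.

x2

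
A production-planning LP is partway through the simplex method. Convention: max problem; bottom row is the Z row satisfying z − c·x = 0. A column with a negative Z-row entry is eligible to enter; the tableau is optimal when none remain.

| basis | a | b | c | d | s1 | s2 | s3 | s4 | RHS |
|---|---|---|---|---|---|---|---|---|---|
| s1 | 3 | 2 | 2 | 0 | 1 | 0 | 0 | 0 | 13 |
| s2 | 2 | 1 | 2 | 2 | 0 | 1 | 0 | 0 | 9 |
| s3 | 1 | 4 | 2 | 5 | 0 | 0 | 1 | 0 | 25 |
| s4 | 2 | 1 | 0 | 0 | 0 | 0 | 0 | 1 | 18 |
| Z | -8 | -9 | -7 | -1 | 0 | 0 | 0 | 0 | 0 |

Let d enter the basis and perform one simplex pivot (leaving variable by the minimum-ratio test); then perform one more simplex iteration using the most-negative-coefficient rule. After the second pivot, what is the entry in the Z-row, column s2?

-41/3

Ratio test on column d — row 1: entry 0 ≤ 0; row 2: 9/2 = 9/2; row 3: 25/5 = 5; row 4: entry 0 ≤ 0. Minimum is 9/2 at row 2 (s2 leaves); pivot element 2.
Divide row 2 by 2; eliminate column d from the other rows.
Second iteration: most negative Z-row entry is -17/2 in column b, so b enters.
Ratio test on column b — row 1: 13/2 = 13/2; row 2: (9/2)/(1/2) = 9; row 3: (5/2)/(3/2) = 5/3; row 4: 18/1 = 18. Minimum is 5/3 at row 3 (s3 leaves); pivot element 3/2.
Divide row 3 by 3/2; eliminate column b from the other rows.
After both pivots, the entry at the Z-row, column s2 is -41/3.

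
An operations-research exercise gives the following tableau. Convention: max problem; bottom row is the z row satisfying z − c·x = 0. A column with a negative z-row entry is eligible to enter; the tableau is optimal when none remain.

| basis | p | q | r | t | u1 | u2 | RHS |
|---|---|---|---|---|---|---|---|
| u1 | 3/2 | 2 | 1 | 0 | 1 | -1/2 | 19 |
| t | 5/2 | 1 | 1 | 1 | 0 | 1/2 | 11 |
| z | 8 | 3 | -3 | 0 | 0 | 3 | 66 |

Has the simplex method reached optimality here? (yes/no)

The z-row has a negative entry -3 in column r, so it is not optimal.

no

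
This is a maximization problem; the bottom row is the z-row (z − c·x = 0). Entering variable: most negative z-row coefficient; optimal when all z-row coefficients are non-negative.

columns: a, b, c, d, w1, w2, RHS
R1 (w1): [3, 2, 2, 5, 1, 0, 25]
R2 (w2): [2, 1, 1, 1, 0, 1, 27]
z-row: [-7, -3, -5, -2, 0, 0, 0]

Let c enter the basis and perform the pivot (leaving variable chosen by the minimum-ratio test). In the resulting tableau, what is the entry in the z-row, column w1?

5/2

Ratio test on column c — row 1: 25/2 = 25/2; row 2: 27/1 = 27. Minimum is 25/2 at row 1 (w1 leaves); pivot element 2.
Divide row 1 by 2; eliminate column c from the other rows.
z-row update in column w1: 0 − (-5)·(1/2) = 5/2.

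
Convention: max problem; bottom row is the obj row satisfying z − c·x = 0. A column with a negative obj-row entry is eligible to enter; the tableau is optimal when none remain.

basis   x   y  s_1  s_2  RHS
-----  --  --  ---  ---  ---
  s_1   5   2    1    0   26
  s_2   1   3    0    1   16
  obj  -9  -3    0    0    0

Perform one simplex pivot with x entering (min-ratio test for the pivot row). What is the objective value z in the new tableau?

234/5

Ratio test on column x — row 1: 26/5 = 26/5; row 2: 16/1 = 16. Minimum is 26/5 at row 1 (s_1 leaves); pivot element 5.
Pivot on row 1; the obj-row RHS becomes 0 − (-9)·(26/5) = 234/5.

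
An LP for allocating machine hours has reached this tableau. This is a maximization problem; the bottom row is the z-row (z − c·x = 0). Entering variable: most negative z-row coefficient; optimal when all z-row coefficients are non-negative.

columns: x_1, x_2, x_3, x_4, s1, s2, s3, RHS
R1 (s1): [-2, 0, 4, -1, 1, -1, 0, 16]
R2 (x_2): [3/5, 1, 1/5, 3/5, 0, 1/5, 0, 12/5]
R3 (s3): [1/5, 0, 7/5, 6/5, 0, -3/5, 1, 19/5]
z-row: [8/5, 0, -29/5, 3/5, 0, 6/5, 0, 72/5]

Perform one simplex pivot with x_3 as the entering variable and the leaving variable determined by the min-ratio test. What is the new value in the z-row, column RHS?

Ratio test on column x_3 — row 1: 16/4 = 4; row 2: (12/5)/(1/5) = 12; row 3: (19/5)/(7/5) = 19/7. Minimum is 19/7 at row 3 (s3 leaves); pivot element 7/5.
Divide row 3 by 7/5; eliminate column x_3 from the other rows.
z-row update in column RHS: 72/5 − (-29/5)·(19/7) = 211/7.

211/7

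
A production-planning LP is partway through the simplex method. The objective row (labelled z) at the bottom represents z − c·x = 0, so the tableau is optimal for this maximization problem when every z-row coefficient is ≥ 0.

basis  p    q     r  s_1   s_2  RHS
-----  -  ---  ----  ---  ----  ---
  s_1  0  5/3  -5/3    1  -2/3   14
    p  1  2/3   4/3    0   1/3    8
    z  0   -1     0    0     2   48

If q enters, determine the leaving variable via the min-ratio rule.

s_1

Column q entries and ratios — s_1: 14/(5/3) = 42/5; p: 8/(2/3) = 12.
Smallest ratio is 42/5 in the row of s_1, so s_1 leaves.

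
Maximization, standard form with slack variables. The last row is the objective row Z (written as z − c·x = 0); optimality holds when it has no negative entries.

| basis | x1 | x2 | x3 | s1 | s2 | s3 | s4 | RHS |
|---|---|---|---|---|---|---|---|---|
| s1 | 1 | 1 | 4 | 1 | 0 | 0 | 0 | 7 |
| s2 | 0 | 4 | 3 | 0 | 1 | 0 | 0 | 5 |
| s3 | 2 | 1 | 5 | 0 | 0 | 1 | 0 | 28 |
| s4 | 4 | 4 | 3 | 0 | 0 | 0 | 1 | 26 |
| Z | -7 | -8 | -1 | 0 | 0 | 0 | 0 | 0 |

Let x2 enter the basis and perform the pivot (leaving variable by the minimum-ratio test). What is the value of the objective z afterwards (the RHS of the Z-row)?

Ratio test on column x2 — row 1: 7/1 = 7; row 2: 5/4 = 5/4; row 3: 28/1 = 28; row 4: 26/4 = 13/2. Minimum is 5/4 at row 2 (s2 leaves); pivot element 4.
Pivot on row 2; the Z-row RHS becomes 0 − (-8)·(5/4) = 10.

10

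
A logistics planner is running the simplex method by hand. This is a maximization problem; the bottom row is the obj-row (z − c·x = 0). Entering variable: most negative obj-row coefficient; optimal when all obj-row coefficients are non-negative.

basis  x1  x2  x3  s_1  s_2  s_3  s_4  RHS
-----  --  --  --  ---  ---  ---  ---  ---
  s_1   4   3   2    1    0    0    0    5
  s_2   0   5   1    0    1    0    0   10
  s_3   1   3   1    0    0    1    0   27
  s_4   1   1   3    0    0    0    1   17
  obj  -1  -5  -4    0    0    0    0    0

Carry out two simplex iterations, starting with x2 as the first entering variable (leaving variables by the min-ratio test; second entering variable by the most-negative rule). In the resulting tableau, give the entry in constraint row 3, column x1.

-1

Ratio test on column x2 — row 1: 5/3 = 5/3; row 2: 10/5 = 2; row 3: 27/3 = 9; row 4: 17/1 = 17. Minimum is 5/3 at row 1 (s_1 leaves); pivot element 3.
Divide row 1 by 3; eliminate column x2 from the other rows.
Second iteration: most negative obj-row entry is -2/3 in column x3, so x3 enters.
Ratio test on column x3 — row 1: (5/3)/(2/3) = 5/2; row 2: entry -7/3 ≤ 0; row 3: entry -1 ≤ 0; row 4: (46/3)/(7/3) = 46/7. Minimum is 5/2 at row 1 (x2 leaves); pivot element 2/3.
Divide row 1 by 2/3; eliminate column x3 from the other rows.
After both pivots, the entry at constraint row 3, column x1 is -1.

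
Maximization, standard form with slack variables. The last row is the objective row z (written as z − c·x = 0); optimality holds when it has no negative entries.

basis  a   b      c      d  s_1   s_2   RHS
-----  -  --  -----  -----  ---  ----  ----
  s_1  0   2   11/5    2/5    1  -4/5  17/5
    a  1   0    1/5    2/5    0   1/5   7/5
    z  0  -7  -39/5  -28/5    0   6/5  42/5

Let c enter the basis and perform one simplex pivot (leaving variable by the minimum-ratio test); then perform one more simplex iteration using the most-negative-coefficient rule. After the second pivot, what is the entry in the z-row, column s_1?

5/2

Ratio test on column c — row 1: (17/5)/(11/5) = 17/11; row 2: (7/5)/(1/5) = 7. Minimum is 17/11 at row 1 (s_1 leaves); pivot element 11/5.
Divide row 1 by 11/5; eliminate column c from the other rows.
Second iteration: most negative z-row entry is -46/11 in column d, so d enters.
Ratio test on column d — row 1: (17/11)/(2/11) = 17/2; row 2: (12/11)/(4/11) = 3. Minimum is 3 at row 2 (a leaves); pivot element 4/11.
Divide row 2 by 4/11; eliminate column d from the other rows.
After both pivots, the entry at the z-row, column s_1 is 5/2.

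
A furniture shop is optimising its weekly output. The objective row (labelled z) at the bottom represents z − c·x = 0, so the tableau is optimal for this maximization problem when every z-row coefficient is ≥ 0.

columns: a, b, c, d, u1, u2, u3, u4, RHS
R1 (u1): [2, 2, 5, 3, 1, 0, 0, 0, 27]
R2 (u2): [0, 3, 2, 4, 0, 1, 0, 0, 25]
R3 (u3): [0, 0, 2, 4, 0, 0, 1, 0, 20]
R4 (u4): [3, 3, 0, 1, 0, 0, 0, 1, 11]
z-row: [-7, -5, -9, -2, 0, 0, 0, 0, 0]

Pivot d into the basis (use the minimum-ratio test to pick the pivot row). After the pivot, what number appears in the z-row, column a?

Ratio test on column d — row 1: 27/3 = 9; row 2: 25/4 = 25/4; row 3: 20/4 = 5; row 4: 11/1 = 11. Minimum is 5 at row 3 (u3 leaves); pivot element 4.
Divide row 3 by 4; eliminate column d from the other rows.
z-row update in column a: -7 − (-2)·0 = -7.

-7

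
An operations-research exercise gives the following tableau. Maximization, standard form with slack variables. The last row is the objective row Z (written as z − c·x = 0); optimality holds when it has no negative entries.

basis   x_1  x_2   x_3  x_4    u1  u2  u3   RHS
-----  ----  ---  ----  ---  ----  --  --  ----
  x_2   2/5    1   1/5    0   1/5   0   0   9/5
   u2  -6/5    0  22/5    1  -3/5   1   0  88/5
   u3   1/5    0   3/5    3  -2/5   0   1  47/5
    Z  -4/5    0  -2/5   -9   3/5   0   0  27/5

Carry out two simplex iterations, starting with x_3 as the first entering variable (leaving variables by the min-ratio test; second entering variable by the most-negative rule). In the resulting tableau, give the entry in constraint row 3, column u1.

Ratio test on column x_3 — row 1: (9/5)/(1/5) = 9; row 2: (88/5)/(22/5) = 4; row 3: (47/5)/(3/5) = 47/3. Minimum is 4 at row 2 (u2 leaves); pivot element 22/5.
Divide row 2 by 22/5; eliminate column x_3 from the other rows.
Second iteration: most negative Z-row entry is -98/11 in column x_4, so x_4 enters.
Ratio test on column x_4 — row 1: entry -1/22 ≤ 0; row 2: 4/(5/22) = 88/5; row 3: 7/(63/22) = 22/9. Minimum is 22/9 at row 3 (u3 leaves); pivot element 63/22.
Divide row 3 by 63/22; eliminate column x_4 from the other rows.
After both pivots, the entry at constraint row 3, column u1 is -1/9.

-1/9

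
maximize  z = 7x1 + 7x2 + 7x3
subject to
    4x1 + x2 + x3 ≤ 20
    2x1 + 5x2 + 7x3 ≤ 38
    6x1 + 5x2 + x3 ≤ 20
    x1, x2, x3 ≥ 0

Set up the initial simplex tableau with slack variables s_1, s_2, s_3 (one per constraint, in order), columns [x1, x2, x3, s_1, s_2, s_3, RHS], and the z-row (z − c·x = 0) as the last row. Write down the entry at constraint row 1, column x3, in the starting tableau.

Constraint 1 has coefficient 1 on x3.

1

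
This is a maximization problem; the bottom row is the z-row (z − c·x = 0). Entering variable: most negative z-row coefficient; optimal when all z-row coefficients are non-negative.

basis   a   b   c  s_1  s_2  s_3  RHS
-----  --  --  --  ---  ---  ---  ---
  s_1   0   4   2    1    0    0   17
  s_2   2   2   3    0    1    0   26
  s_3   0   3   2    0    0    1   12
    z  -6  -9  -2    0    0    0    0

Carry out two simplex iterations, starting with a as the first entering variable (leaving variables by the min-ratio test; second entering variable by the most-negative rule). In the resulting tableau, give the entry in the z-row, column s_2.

Ratio test on column a — row 1: entry 0 ≤ 0; row 2: 26/2 = 13; row 3: entry 0 ≤ 0. Minimum is 13 at row 2 (s_2 leaves); pivot element 2.
Divide row 2 by 2; eliminate column a from the other rows.
Second iteration: most negative z-row entry is -3 in column b, so b enters.
Ratio test on column b — row 1: 17/4 = 17/4; row 2: 13/1 = 13; row 3: 12/3 = 4. Minimum is 4 at row 3 (s_3 leaves); pivot element 3.
Divide row 3 by 3; eliminate column b from the other rows.
After both pivots, the entry at the z-row, column s_2 is 3.

3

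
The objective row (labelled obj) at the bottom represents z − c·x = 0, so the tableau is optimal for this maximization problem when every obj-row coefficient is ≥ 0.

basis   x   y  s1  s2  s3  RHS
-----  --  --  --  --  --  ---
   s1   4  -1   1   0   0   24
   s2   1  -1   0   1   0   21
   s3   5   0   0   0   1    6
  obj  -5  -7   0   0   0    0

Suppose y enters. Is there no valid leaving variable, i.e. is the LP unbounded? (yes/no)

Every constraint-row entry in column y is ≤ 0, so increasing y is unbounded.

yes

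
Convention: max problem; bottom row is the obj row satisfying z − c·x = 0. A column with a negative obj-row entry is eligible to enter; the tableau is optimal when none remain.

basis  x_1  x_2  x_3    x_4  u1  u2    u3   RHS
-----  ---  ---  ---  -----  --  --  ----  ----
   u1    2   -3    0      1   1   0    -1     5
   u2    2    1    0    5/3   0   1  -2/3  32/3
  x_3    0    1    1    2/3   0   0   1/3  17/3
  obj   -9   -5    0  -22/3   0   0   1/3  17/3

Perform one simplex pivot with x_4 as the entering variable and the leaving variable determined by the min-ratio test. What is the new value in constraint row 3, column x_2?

Ratio test on column x_4 — row 1: 5/1 = 5; row 2: (32/3)/(5/3) = 32/5; row 3: (17/3)/(2/3) = 17/2. Minimum is 5 at row 1 (u1 leaves); pivot element 1.
Divide row 1 by 1; eliminate column x_4 from the other rows.
Row 3 update in column x_2: 1 − (2/3)·(-3) = 3.

3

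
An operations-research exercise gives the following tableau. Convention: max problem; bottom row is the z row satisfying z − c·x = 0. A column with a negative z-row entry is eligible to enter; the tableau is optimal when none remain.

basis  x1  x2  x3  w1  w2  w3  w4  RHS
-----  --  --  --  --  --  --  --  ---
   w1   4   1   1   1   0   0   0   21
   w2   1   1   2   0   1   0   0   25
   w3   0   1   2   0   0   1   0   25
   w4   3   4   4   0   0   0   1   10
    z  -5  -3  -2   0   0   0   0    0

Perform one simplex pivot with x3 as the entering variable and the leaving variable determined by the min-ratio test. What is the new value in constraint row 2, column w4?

-1/2

Ratio test on column x3 — row 1: 21/1 = 21; row 2: 25/2 = 25/2; row 3: 25/2 = 25/2; row 4: 10/4 = 5/2. Minimum is 5/2 at row 4 (w4 leaves); pivot element 4.
Divide row 4 by 4; eliminate column x3 from the other rows.
Row 2 update in column w4: 0 − 2·(1/4) = -1/2.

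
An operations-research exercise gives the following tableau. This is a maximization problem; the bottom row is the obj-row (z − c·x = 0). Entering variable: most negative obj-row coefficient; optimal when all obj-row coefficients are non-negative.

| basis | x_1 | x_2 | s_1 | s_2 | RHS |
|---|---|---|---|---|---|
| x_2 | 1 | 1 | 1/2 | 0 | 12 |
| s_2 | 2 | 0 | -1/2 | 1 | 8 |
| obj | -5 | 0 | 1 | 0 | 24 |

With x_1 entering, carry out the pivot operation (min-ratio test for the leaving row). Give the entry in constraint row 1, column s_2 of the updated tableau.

-1/2

Ratio test on column x_1 — row 1: 12/1 = 12; row 2: 8/2 = 4. Minimum is 4 at row 2 (s_2 leaves); pivot element 2.
Divide row 2 by 2; eliminate column x_1 from the other rows.
Row 1 update in column s_2: 0 − 1·(1/2) = -1/2.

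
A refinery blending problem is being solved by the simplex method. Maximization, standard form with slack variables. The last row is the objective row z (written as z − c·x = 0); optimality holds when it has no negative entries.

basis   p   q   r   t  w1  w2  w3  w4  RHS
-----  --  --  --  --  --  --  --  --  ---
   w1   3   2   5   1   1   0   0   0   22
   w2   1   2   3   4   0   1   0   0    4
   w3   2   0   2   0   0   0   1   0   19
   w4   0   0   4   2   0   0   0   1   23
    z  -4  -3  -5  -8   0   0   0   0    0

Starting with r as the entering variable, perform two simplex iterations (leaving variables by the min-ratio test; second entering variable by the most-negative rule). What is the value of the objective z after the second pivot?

16

Ratio test on column r — row 1: 22/5 = 22/5; row 2: 4/3 = 4/3; row 3: 19/2 = 19/2; row 4: 23/4 = 23/4. Minimum is 4/3 at row 2 (w2 leaves); pivot element 3.
Pivot on row 2; the z-row RHS becomes 0 − (-5)·(4/3) = 20/3.
Next entering variable (most negative z-row entry -7/3): p.
Ratio test on column p — row 1: (46/3)/(4/3) = 23/2; row 2: (4/3)/(1/3) = 4; row 3: (49/3)/(4/3) = 49/4; row 4: entry -4/3 ≤ 0. Minimum is 4 at row 2 (r leaves); pivot element 1/3.
After the second pivot the z-row RHS is 20/3 − (-7/3)·4 = 16.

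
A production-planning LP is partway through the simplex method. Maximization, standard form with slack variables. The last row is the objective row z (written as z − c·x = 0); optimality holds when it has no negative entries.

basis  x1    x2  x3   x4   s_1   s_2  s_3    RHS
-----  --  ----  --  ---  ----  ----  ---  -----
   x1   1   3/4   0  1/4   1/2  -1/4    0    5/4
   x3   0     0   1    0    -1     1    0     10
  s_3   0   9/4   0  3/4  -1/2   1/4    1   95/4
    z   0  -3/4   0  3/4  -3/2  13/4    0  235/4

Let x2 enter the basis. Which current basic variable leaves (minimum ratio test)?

x1

Column x2 entries and ratios — x1: (5/4)/(3/4) = 5/3; x3: 0 ≤ 0, skip; s_3: (95/4)/(9/4) = 95/9.
Smallest ratio is 5/3 in the row of x1, so x1 leaves.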